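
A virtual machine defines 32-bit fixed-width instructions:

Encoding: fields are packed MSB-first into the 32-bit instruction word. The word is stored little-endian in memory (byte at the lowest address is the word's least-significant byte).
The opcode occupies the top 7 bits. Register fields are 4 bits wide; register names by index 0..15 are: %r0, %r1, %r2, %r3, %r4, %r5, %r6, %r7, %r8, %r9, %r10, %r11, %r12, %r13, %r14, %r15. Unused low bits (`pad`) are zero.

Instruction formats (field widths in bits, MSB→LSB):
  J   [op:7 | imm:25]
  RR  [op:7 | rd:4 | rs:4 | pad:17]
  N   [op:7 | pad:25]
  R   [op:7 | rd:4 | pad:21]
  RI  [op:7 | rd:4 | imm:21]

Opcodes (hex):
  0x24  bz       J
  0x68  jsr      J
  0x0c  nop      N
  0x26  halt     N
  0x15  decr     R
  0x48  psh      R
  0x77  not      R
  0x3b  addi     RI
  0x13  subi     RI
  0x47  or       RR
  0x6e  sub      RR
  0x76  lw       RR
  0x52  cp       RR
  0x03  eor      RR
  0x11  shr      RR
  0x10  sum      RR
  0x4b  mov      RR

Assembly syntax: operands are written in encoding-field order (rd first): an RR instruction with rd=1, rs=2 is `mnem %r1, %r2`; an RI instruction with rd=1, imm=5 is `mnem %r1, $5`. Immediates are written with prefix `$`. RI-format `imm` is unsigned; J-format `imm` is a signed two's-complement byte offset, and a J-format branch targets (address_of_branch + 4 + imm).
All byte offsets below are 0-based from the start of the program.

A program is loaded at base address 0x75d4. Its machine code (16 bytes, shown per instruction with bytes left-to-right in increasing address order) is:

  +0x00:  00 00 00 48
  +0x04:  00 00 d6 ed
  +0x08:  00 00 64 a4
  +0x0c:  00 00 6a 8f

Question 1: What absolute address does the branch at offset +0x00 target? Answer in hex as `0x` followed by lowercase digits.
off 0x00: read 00 00 00 48 as little → 0x48000000
  op=0x48000000>>25=0x24 ⇒ bz (J)
  imm@[24:0]=0x0 ⇒ $0
  target = base 0x75d4 + off 0x00 + 4 + imm 0 = 0x75d8

0x75d8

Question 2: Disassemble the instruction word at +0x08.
cp %r3, %r2

off 0x08: read 00 00 64 a4 as little → 0xa4640000
  op=0xa4640000>>25=0x52 ⇒ cp (RR)
  rd@[24:21]=0x3 ⇒ %r3
  rs@[20:17]=0x2 ⇒ %r2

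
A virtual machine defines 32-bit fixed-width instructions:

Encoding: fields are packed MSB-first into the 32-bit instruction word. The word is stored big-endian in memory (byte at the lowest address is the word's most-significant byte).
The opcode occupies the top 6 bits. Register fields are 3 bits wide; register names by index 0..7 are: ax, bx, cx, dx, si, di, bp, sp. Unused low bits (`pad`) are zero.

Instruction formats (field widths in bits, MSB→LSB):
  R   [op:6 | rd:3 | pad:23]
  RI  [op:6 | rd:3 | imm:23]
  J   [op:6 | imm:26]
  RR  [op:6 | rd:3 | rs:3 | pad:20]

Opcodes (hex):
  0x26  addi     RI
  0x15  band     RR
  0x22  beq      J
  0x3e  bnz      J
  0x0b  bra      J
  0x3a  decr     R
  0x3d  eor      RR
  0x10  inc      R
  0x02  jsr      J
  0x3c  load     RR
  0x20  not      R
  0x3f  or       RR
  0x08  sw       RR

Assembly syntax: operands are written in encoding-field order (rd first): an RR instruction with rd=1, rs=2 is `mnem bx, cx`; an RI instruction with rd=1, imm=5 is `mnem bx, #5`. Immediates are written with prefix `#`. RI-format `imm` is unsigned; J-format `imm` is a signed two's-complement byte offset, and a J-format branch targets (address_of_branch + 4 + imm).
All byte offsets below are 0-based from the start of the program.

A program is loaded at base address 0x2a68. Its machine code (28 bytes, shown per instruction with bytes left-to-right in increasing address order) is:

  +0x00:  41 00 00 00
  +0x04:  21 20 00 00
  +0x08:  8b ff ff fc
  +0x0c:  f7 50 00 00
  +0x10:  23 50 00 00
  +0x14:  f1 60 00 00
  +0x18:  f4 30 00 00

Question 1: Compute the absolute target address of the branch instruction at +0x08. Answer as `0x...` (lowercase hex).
@+08  big-endian(8b ff ff fc) = 0x8bfffffc
  op=0x8bfffffc>>26=0x22 ⇒ beq (J)
  imm@[25:0]=0x3fffffc (s26→-4) ⇒ #-4
  target = base 0x2a68 + off 0x08 + 4 + imm -4 = 0x2a70

0x2a70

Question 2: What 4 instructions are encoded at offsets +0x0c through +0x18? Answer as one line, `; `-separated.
eor bp, di; sw bp, di; load cx, bp; eor ax, dx

off 0x0c: read f7 50 00 00 as big → 0xf7500000
  op=0xf7500000>>26=0x3d ⇒ eor (RR)
  [25:23] rd=6 = bp
  [22:20] rs=5 = di
off 0x10: read 23 50 00 00 as big → 0x23500000
  op=0x23500000>>26=0x8 ⇒ sw (RR)
  [25:23] rd=6 = bp
  [22:20] rs=5 = di
off 0x14: read f1 60 00 00 as big → 0xf1600000
  op=0xf1600000>>26=0x3c ⇒ load (RR)
  [25:23] rd=2 = cx
  [22:20] rs=6 = bp
off 0x18: read f4 30 00 00 as big → 0xf4300000
  op=0xf4300000>>26=0x3d ⇒ eor (RR)
  [25:23] rd=0 = ax
  [22:20] rs=3 = dx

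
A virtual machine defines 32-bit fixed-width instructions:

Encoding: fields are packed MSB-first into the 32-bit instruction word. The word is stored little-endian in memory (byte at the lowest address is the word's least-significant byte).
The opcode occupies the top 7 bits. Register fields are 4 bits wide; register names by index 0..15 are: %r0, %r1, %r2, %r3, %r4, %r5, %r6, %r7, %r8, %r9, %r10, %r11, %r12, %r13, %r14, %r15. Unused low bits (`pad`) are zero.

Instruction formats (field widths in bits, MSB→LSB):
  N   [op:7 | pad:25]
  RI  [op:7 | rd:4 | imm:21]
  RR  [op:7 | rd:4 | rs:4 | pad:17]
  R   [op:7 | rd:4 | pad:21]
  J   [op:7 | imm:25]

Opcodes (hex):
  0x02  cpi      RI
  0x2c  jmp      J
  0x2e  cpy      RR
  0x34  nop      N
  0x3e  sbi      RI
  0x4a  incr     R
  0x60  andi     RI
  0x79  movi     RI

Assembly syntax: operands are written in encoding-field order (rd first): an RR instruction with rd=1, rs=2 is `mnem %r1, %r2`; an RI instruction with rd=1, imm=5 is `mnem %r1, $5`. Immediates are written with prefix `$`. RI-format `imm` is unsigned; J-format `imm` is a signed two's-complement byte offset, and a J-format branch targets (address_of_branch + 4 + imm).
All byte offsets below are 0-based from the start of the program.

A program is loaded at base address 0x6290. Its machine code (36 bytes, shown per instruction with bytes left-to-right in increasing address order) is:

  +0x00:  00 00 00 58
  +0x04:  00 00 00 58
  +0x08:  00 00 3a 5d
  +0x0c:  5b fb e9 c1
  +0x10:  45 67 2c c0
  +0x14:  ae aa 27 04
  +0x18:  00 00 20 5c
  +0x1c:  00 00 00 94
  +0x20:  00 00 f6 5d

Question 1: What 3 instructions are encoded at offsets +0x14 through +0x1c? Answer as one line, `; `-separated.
cpi %r1, $502446; cpy %r1, %r0; incr %r0

+0x14: ae aa 27 04 ⇒ word 0x0427aaae (little)
  top 7b → 0x2 → cpi [RI]
  rd@[24:21]=0x1 ⇒ %r1
  imm@[20:0]=0x7aaae ⇒ $502446
+0x18: 00 00 20 5c ⇒ word 0x5c200000 (little)
  top 7b → 0x2e → cpy [RR]
  rd@[24:21]=0x1 ⇒ %r1
  rs@[20:17]=0x0 ⇒ %r0
+0x1c: 00 00 00 94 ⇒ word 0x94000000 (little)
  top 7b → 0x4a → incr [R]
  rd@[24:21]=0x0 ⇒ %r0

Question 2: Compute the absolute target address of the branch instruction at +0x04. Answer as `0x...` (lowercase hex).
@+04  little-endian(00 00 00 58) = 0x58000000
  opcode bits[31:25]=0x2c: jmp/J
  [24:0] imm=0 = $0
  target = base 0x6290 + off 0x04 + 4 + imm 0 = 0x6298

0x6298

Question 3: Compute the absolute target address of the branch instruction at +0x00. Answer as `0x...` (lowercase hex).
0x6294

off 0x00: read 00 00 00 58 as little → 0x58000000
  top 7b → 0x2c → jmp [J]
  imm@[24:0]=0x0 ⇒ $0
  target = base 0x6290 + off 0x00 + 4 + imm 0 = 0x6294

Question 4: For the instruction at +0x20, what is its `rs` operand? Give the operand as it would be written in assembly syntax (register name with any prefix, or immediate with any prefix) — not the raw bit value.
@+20  little-endian(00 00 f6 5d) = 0x5df60000
  opcode bits[31:25]=0x2e: cpy/RR
  [24:21] rd=15 = %r15
  [20:17] rs=11 = %r11

%r11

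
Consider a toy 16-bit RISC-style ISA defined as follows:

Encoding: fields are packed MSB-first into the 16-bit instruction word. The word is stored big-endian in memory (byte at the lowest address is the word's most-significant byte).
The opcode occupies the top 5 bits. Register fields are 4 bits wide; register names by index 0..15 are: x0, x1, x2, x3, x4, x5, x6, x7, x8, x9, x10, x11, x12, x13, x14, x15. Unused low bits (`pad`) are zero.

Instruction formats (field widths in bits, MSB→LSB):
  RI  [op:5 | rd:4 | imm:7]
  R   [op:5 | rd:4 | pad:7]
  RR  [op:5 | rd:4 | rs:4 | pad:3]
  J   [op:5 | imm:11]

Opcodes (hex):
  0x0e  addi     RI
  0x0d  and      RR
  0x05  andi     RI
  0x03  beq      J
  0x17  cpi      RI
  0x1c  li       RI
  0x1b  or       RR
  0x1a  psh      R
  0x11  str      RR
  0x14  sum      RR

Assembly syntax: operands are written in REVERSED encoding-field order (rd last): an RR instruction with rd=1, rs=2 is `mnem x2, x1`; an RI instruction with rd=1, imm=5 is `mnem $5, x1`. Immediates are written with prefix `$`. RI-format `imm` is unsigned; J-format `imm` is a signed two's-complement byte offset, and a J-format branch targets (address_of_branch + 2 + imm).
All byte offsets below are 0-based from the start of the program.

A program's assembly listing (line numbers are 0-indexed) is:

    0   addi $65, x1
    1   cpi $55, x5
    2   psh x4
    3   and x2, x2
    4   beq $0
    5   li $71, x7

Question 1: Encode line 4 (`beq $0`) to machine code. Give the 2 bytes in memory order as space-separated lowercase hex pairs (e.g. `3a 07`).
4. beq fields op=0x3:5|imm=0:11 → word 1800h → 18 00

18 00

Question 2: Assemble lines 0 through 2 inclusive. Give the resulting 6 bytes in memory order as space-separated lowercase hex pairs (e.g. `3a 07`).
70 c1 ba b7 d2 00

L0: addi op=0xe:5|rd=1:4|imm=65:7 ⇒ 0x70c1 ⇒ big 70 c1
L1: cpi op=0x17:5|rd=5:4|imm=55:7 ⇒ 0xbab7 ⇒ big ba b7
L2: psh op=0x1a:5|rd=4:4|pad=0:7 ⇒ 0xd200 ⇒ big d2 00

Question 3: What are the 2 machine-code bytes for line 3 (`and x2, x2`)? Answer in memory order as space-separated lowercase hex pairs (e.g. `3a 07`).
69 10

L3: and op=0xd:5|rd=2:4|rs=2:4|pad=0:3 ⇒ 0x6910 ⇒ big 69 10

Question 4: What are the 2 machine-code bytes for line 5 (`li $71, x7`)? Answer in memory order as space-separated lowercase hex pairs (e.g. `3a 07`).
e3 c7

5. li fields op=0x1c:5|rd=7:4|imm=71:7 → word e3c7h → e3 c7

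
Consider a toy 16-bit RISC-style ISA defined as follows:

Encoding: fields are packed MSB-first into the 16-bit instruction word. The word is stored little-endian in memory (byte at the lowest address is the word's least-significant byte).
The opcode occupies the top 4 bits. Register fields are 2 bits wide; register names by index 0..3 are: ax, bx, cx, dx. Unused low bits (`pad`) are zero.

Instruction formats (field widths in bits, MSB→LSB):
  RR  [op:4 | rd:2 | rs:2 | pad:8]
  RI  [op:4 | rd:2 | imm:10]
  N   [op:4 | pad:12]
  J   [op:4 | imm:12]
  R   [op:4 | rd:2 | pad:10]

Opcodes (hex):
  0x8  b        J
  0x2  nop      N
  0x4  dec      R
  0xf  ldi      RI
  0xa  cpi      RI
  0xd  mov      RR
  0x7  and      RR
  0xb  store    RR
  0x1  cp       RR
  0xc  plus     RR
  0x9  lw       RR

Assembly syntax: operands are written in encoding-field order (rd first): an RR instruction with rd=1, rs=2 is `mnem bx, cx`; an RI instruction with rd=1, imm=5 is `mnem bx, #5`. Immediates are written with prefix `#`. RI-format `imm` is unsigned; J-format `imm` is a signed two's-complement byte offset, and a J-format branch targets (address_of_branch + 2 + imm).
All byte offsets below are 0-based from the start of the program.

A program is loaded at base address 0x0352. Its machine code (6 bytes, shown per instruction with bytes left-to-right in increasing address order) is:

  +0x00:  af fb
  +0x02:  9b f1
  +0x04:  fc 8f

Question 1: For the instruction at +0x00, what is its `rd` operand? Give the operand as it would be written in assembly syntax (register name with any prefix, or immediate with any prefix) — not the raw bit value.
[00] af fb → 0xfbaf
  op=0xfbaf>>12=0xf ⇒ ldi (RI)
  [11:10] rd=2 = cx
  [9:0] imm=943 = #943

cx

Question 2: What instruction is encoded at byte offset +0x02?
off 0x02: read 9b f1 as little → 0xf19b
  opcode bits[15:12]=0xf: ldi/RI
  rd: (w>>10)&0x3=0x0 → ax
  imm: (w>>0)&0x3ff=0x19b → #411

ldi ax, #411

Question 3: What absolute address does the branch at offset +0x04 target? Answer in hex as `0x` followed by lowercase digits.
0x0354

[04] fc 8f → 0x8ffc
  opcode bits[15:12]=0x8: b/J
  imm: (w>>0)&0xfff=0xffc (s12→-4) → #-4
  target = base 0x0352 + off 0x04 + 2 + imm -4 = 0x0354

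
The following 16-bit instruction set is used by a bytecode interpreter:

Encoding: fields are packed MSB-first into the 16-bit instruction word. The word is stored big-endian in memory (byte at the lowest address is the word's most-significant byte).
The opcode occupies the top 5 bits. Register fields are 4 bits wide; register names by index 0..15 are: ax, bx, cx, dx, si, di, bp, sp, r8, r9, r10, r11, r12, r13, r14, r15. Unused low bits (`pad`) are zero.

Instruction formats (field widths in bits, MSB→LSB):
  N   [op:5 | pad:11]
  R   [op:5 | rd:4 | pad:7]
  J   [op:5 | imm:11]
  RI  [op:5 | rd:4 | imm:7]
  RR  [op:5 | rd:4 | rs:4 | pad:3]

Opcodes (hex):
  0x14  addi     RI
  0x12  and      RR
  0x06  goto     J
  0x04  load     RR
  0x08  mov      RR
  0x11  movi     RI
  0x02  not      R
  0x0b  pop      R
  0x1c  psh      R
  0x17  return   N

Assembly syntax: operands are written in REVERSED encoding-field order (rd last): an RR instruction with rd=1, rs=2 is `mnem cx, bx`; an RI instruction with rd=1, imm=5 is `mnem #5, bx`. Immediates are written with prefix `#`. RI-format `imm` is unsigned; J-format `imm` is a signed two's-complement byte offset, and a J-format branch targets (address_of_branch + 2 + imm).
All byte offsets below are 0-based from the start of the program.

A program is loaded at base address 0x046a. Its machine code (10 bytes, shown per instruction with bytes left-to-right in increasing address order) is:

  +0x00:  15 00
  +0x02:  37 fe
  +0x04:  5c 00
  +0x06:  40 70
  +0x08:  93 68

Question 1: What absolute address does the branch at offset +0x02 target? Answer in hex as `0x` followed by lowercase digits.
off 0x02: read 37 fe as big → 0x37fe
  op=0x37fe>>11=0x6 ⇒ goto (J)
  imm: (w>>0)&0x7ff=0x7fe (s11→-2) → #-2
  target = base 0x046a + off 0x02 + 2 + imm -2 = 0x046c

0x046c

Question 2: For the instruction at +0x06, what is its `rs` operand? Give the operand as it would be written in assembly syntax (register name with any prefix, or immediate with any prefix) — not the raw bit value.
r14

+0x06: 40 70 ⇒ word 0x4070 (big)
  op=0x4070>>11=0x8 ⇒ mov (RR)
  [10:7] rd=0 = ax
  [6:3] rs=14 = r14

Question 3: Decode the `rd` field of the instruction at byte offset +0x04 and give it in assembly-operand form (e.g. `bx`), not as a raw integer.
[04] 5c 00 → 0x5c00
  top 5b → 0xb → pop [R]
  rd@[10:7]=0x8 ⇒ r8

r8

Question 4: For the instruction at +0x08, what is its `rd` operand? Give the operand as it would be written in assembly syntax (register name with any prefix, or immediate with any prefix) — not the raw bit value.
bp

+0x08: 93 68 ⇒ word 0x9368 (big)
  top 5b → 0x12 → and [RR]
  rd@[10:7]=0x6 ⇒ bp
  rs@[6:3]=0xd ⇒ r13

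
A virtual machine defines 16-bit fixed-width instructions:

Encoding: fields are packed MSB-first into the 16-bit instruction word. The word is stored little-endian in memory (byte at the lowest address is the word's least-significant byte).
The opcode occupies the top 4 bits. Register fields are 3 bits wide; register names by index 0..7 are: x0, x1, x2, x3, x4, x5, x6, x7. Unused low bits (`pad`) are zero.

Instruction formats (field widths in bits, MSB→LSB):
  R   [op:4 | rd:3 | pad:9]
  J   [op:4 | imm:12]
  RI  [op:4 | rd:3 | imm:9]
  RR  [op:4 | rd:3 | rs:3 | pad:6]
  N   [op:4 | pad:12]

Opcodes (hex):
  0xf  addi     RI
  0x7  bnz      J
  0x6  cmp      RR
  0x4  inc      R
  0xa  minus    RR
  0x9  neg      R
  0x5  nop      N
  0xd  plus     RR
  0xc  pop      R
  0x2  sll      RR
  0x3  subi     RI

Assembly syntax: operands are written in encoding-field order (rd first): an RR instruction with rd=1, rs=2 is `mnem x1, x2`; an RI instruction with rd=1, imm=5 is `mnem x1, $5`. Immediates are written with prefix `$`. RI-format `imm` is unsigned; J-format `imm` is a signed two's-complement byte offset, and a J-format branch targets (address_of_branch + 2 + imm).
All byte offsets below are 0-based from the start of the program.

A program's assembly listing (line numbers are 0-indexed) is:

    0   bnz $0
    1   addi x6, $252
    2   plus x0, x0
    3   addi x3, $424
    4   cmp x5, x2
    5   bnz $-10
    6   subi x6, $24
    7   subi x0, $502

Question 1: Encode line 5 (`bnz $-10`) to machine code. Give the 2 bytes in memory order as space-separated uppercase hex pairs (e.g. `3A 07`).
F6 7F

line 5 (bnz): pack op=0x7:4|imm=-10:12 = 0x7ff6; little→ f6 7f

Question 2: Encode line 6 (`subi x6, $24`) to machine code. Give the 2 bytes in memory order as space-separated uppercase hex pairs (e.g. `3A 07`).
line 6 (subi): pack op=0x3:4|rd=6:3|imm=24:9 = 0x3c18; little→ 18 3c

18 3C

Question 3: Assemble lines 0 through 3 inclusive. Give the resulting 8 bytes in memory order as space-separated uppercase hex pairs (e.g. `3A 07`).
00 70 FC FC 00 D0 A8 F7

line 0 (bnz): pack op=0x7:4|imm=0:12 = 0x7000; little→ 00 70
line 1 (addi): pack op=0xf:4|rd=6:3|imm=252:9 = 0xfcfc; little→ fc fc
line 2 (plus): pack op=0xd:4|rd=0:3|rs=0:3|pad=0:6 = 0xd000; little→ 00 d0
line 3 (addi): pack op=0xf:4|rd=3:3|imm=424:9 = 0xf7a8; little→ a8 f7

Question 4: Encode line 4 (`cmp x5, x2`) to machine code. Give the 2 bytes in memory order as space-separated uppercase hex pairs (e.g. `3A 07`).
4. cmp fields op=0x6:4|rd=5:3|rs=2:3|pad=0:6 → word 6a80h → 80 6a

80 6A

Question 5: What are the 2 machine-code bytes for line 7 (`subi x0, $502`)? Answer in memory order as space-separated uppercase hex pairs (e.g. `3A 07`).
F6 31

line 7 (subi): pack op=0x3:4|rd=0:3|imm=502:9 = 0x31f6; little→ f6 31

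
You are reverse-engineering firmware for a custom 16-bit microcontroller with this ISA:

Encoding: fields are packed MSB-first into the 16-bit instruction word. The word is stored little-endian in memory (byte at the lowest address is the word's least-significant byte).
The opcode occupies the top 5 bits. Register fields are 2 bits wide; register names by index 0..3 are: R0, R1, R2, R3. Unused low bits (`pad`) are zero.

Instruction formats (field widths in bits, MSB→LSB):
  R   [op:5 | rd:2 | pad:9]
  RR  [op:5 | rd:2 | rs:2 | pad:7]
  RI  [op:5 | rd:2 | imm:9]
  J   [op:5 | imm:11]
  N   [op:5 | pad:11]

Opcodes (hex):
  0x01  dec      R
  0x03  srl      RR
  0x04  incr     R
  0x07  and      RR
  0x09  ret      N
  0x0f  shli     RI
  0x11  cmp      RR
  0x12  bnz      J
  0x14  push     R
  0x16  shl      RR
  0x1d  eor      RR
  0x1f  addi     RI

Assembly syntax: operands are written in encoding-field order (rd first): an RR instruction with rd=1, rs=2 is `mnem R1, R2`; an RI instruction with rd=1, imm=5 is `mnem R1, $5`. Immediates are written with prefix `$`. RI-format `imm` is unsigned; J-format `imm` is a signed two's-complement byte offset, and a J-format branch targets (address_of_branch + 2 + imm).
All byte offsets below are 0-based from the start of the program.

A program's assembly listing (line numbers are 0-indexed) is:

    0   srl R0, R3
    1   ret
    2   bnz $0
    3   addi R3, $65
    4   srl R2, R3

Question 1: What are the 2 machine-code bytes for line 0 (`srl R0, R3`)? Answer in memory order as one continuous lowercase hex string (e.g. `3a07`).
8019

0. srl fields op=0x3:5|rd=0:2|rs=3:2|pad=0:7 → word 1980h → 80 19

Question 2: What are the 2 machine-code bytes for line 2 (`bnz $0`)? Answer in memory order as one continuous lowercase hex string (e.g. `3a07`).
line 2 (bnz): pack op=0x12:5|imm=0:11 = 0x9000; little→ 00 90

0090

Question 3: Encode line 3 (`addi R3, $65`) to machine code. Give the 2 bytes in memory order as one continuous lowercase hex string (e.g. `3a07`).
41fe

L3: addi op=0x1f:5|rd=3:2|imm=65:9 ⇒ 0xfe41 ⇒ little 41 fe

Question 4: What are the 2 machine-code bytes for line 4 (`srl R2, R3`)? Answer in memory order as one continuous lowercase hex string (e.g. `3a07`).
L4: srl op=0x3:5|rd=2:2|rs=3:2|pad=0:7 ⇒ 0x1d80 ⇒ little 80 1d

801d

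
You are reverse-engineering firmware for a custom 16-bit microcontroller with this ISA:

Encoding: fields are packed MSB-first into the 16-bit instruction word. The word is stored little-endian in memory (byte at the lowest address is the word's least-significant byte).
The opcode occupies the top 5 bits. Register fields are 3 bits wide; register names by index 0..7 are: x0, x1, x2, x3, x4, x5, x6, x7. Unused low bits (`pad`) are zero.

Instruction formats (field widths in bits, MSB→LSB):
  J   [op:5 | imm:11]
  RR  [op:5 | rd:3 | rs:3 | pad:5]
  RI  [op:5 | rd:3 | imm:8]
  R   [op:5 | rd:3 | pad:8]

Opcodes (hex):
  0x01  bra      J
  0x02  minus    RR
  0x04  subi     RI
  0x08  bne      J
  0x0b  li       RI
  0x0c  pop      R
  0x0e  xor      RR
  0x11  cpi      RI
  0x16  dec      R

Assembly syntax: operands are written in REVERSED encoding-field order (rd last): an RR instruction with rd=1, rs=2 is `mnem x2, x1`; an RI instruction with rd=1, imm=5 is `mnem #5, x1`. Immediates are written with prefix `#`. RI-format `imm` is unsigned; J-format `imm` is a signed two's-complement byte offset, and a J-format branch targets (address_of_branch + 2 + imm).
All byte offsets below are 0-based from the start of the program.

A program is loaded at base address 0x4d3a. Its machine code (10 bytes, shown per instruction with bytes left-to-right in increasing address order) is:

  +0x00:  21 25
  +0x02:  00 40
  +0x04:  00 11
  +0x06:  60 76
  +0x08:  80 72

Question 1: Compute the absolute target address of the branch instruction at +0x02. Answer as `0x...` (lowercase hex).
off 0x02: read 00 40 as little → 0x4000
  opcode bits[15:11]=0x8: bne/J
  [10:0] imm=0 = #0
  target = base 0x4d3a + off 0x02 + 2 + imm 0 = 0x4d3e

0x4d3e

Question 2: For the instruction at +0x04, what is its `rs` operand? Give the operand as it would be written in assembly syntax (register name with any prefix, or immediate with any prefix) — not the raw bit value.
off 0x04: read 00 11 as little → 0x1100
  op=0x1100>>11=0x2 ⇒ minus (RR)
  rd: (w>>8)&0x7=0x1 → x1
  rs: (w>>5)&0x7=0x0 → x0

x0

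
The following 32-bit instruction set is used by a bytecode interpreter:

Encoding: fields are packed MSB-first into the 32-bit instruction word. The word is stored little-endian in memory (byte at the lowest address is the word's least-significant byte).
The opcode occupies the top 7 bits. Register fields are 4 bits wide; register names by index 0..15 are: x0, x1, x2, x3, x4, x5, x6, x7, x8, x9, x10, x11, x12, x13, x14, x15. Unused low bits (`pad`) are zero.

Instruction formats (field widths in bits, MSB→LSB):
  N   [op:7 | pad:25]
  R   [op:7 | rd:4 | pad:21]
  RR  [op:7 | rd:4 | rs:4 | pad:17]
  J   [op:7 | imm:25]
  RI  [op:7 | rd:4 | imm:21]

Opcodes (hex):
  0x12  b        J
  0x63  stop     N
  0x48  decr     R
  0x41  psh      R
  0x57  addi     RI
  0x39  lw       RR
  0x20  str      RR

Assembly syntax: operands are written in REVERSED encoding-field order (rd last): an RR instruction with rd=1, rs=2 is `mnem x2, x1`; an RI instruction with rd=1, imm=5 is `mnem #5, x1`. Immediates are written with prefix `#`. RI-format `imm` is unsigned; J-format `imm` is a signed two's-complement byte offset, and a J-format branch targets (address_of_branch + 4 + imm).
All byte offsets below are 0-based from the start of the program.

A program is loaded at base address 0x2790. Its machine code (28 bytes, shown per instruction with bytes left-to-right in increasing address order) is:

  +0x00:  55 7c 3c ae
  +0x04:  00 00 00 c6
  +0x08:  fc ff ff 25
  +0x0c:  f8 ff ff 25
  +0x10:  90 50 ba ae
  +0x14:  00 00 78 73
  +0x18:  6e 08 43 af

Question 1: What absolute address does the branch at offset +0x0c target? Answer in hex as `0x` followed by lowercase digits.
@+0c  little-endian(f8 ff ff 25) = 0x25fffff8
  top 7b → 0x12 → b [J]
  imm@[24:0]=0x1fffff8 (s25→-8) ⇒ #-8
  target = base 0x2790 + off 0x0c + 4 + imm -8 = 0x2798

0x2798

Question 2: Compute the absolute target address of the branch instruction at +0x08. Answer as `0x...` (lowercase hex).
0x2798

@+08  little-endian(fc ff ff 25) = 0x25fffffc
  opcode bits[31:25]=0x12: b/J
  [24:0] imm=33554428 (s25→-4) = #-4
  target = base 0x2790 + off 0x08 + 4 + imm -4 = 0x2798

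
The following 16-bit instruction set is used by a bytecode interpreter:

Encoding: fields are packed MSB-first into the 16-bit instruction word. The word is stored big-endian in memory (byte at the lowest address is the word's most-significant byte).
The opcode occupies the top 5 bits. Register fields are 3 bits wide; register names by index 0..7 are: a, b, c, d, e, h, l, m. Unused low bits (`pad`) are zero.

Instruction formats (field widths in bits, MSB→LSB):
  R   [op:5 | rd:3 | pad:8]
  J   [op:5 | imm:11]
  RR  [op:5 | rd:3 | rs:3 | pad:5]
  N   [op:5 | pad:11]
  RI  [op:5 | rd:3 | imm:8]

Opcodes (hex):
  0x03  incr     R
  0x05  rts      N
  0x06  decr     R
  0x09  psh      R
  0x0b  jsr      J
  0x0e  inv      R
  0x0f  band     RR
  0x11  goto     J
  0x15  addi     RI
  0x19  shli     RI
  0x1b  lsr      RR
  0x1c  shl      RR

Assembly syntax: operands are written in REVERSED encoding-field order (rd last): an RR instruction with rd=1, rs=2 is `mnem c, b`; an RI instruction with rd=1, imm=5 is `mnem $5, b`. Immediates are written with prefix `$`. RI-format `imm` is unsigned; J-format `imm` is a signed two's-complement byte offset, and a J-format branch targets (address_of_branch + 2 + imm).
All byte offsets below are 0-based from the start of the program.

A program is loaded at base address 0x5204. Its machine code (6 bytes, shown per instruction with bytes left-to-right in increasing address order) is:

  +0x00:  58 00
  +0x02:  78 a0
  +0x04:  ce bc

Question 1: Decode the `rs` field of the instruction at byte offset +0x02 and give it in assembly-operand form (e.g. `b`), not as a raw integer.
h

@+02  big-endian(78 a0) = 0x78a0
  op=0x78a0>>11=0xf ⇒ band (RR)
  rd: (w>>8)&0x7=0x0 → a
  rs: (w>>5)&0x7=0x5 → h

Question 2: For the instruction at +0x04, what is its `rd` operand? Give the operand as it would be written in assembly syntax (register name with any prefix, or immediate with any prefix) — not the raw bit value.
off 0x04: read ce bc as big → 0xcebc
  op=0xcebc>>11=0x19 ⇒ shli (RI)
  rd: (w>>8)&0x7=0x6 → l
  imm: (w>>0)&0xff=0xbc → $188

l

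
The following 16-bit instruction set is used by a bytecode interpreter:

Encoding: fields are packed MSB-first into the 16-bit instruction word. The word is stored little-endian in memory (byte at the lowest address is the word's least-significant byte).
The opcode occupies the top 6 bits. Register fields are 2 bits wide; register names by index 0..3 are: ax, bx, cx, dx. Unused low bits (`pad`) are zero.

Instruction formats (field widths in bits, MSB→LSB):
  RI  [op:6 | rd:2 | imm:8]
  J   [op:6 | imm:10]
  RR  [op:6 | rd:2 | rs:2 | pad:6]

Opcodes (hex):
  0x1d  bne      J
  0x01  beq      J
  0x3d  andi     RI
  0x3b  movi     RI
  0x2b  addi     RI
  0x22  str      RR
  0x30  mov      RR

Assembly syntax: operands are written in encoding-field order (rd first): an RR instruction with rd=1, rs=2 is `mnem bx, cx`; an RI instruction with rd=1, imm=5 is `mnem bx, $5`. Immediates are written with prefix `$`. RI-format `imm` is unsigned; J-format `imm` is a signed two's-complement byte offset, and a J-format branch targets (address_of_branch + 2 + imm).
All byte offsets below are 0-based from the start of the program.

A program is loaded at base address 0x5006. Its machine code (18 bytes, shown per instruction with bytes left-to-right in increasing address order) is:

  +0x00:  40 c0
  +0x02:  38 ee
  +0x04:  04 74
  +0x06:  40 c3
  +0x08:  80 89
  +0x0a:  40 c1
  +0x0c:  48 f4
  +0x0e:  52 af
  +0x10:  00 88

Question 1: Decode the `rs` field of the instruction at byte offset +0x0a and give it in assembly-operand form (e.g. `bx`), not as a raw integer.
bx

[0a] 40 c1 → 0xc140
  top 6b → 0x30 → mov [RR]
  [9:8] rd=1 = bx
  [7:6] rs=1 = bx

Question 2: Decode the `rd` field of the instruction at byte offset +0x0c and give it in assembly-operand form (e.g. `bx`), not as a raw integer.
off 0x0c: read 48 f4 as little → 0xf448
  top 6b → 0x3d → andi [RI]
  [9:8] rd=0 = ax
  [7:0] imm=72 = $72

ax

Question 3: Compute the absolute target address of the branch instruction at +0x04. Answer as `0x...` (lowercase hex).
off 0x04: read 04 74 as little → 0x7404
  opcode bits[15:10]=0x1d: bne/J
  [9:0] imm=4 = $4
  target = base 0x5006 + off 0x04 + 2 + imm 4 = 0x5010

0x5010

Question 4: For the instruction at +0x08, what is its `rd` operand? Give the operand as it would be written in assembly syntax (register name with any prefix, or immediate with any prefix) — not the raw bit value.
bx

off 0x08: read 80 89 as little → 0x8980
  top 6b → 0x22 → str [RR]
  [9:8] rd=1 = bx
  [7:6] rs=2 = cx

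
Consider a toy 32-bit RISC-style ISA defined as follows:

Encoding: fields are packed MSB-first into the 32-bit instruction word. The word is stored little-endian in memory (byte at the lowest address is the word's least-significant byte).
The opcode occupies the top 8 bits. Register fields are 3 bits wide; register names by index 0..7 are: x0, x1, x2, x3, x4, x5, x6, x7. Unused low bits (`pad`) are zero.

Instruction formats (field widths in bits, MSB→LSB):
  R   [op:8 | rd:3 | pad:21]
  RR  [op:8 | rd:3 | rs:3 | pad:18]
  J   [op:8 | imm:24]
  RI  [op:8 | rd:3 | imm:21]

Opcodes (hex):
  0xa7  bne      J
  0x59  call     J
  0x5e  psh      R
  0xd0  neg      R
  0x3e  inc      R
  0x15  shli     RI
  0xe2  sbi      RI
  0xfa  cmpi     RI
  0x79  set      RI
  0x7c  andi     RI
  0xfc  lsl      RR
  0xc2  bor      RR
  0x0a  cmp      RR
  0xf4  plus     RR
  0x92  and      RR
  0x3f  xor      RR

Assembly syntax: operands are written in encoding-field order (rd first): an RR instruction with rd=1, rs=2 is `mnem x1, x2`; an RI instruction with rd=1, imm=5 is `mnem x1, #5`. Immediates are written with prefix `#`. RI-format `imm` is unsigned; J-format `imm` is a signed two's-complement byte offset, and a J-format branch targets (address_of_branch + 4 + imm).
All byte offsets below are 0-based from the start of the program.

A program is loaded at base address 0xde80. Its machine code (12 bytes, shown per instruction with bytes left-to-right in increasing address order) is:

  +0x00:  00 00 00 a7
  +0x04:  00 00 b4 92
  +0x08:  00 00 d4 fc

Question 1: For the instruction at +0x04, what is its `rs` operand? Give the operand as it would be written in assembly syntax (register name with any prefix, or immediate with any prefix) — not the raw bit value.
x5

[04] 00 00 b4 92 → 0x92b40000
  opcode bits[31:24]=0x92: and/RR
  [23:21] rd=5 = x5
  [20:18] rs=5 = x5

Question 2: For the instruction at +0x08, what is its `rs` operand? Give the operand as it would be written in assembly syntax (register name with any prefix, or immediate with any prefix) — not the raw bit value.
x5

off 0x08: read 00 00 d4 fc as little → 0xfcd40000
  opcode bits[31:24]=0xfc: lsl/RR
  rd: (w>>21)&0x7=0x6 → x6
  rs: (w>>18)&0x7=0x5 → x5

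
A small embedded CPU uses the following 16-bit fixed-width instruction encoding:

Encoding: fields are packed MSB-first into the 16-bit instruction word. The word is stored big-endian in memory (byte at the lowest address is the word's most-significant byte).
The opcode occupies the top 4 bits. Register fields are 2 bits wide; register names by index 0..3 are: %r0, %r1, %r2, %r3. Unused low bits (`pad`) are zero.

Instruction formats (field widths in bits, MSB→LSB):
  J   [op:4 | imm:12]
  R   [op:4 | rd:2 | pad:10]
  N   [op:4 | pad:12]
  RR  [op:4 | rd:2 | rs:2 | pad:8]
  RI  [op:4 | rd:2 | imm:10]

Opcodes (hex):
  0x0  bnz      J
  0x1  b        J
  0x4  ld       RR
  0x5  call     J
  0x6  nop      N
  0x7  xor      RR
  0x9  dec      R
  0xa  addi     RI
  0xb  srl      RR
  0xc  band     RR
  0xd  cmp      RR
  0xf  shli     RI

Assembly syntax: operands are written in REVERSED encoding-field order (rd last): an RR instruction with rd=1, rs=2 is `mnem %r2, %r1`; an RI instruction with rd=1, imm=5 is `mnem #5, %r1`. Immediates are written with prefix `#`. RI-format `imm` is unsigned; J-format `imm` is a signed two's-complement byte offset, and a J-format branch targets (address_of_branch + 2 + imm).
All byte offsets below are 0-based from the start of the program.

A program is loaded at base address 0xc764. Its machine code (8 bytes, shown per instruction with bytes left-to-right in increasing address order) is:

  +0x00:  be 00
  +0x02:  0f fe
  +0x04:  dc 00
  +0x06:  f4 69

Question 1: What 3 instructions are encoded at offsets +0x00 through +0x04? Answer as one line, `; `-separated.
off 0x00: read be 00 as big → 0xbe00
  top 4b → 0xb → srl [RR]
  rd: (w>>10)&0x3=0x3 → %r3
  rs: (w>>8)&0x3=0x2 → %r2
off 0x02: read 0f fe as big → 0x0ffe
  top 4b → 0x0 → bnz [J]
  imm: (w>>0)&0xfff=0xffe (s12→-2) → #-2
off 0x04: read dc 00 as big → 0xdc00
  top 4b → 0xd → cmp [RR]
  rd: (w>>10)&0x3=0x3 → %r3
  rs: (w>>8)&0x3=0x0 → %r0

srl %r2, %r3; bnz #-2; cmp %r0, %r3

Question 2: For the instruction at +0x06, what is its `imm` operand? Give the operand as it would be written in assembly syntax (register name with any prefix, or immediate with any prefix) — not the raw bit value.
#105

off 0x06: read f4 69 as big → 0xf469
  opcode bits[15:12]=0xf: shli/RI
  rd: (w>>10)&0x3=0x1 → %r1
  imm: (w>>0)&0x3ff=0x69 → #105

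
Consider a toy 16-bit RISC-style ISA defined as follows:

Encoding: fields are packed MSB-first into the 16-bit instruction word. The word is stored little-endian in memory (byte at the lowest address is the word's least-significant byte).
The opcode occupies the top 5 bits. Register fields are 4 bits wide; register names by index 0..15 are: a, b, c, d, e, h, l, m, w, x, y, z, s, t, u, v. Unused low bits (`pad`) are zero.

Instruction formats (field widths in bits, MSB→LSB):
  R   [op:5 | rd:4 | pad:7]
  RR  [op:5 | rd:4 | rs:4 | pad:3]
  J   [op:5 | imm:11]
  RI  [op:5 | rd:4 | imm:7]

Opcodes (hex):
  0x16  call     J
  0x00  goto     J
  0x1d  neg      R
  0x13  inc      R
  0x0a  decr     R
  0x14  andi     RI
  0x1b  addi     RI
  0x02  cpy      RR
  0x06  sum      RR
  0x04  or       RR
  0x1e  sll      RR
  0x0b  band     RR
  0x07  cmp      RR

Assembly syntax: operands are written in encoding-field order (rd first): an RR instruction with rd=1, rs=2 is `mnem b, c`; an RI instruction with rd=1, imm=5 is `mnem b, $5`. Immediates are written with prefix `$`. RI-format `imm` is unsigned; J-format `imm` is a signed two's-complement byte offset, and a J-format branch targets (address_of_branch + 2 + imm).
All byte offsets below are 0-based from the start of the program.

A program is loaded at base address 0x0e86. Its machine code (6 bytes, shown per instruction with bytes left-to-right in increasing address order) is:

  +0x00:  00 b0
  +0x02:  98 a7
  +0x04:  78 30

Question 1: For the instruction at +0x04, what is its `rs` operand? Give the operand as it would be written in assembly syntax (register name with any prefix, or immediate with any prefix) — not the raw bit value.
[04] 78 30 → 0x3078
  opcode bits[15:11]=0x6: sum/RR
  rd@[10:7]=0x0 ⇒ a
  rs@[6:3]=0xf ⇒ v

v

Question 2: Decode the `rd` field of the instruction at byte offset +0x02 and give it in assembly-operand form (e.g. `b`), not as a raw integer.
v

off 0x02: read 98 a7 as little → 0xa798
  op=0xa798>>11=0x14 ⇒ andi (RI)
  [10:7] rd=15 = v
  [6:0] imm=24 = $24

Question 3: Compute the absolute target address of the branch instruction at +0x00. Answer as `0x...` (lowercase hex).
0x0e88

+0x00: 00 b0 ⇒ word 0xb000 (little)
  op=0xb000>>11=0x16 ⇒ call (J)
  imm: (w>>0)&0x7ff=0x0 → $0
  target = base 0x0e86 + off 0x00 + 2 + imm 0 = 0x0e88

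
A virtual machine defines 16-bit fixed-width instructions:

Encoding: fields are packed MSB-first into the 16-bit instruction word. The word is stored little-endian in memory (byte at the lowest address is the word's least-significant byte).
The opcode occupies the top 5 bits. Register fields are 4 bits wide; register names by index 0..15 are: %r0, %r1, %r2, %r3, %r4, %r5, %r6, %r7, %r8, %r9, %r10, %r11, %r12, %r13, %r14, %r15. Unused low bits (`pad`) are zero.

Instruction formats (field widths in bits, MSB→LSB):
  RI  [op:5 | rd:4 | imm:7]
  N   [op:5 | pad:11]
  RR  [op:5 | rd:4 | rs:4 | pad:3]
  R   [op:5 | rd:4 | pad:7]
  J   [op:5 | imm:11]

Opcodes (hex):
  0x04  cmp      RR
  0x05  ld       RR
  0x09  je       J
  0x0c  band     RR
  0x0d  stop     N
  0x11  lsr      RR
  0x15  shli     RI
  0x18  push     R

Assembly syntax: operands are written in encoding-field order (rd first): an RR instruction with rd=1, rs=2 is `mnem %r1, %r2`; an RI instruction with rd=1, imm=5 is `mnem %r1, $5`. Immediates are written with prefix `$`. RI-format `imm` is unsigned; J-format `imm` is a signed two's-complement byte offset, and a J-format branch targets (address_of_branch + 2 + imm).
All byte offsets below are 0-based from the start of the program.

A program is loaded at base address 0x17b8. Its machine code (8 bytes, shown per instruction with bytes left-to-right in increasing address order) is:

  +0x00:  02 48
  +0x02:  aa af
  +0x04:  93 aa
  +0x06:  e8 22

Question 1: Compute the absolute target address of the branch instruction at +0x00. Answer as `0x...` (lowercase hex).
0x17bc

off 0x00: read 02 48 as little → 0x4802
  top 5b → 0x9 → je [J]
  [10:0] imm=2 = $2
  target = base 0x17b8 + off 0x00 + 2 + imm 2 = 0x17bc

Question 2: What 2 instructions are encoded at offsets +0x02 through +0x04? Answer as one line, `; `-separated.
shli %r15, $42; shli %r5, $19

off 0x02: read aa af as little → 0xafaa
  op=0xafaa>>11=0x15 ⇒ shli (RI)
  [10:7] rd=15 = %r15
  [6:0] imm=42 = $42
off 0x04: read 93 aa as little → 0xaa93
  op=0xaa93>>11=0x15 ⇒ shli (RI)
  [10:7] rd=5 = %r5
  [6:0] imm=19 = $19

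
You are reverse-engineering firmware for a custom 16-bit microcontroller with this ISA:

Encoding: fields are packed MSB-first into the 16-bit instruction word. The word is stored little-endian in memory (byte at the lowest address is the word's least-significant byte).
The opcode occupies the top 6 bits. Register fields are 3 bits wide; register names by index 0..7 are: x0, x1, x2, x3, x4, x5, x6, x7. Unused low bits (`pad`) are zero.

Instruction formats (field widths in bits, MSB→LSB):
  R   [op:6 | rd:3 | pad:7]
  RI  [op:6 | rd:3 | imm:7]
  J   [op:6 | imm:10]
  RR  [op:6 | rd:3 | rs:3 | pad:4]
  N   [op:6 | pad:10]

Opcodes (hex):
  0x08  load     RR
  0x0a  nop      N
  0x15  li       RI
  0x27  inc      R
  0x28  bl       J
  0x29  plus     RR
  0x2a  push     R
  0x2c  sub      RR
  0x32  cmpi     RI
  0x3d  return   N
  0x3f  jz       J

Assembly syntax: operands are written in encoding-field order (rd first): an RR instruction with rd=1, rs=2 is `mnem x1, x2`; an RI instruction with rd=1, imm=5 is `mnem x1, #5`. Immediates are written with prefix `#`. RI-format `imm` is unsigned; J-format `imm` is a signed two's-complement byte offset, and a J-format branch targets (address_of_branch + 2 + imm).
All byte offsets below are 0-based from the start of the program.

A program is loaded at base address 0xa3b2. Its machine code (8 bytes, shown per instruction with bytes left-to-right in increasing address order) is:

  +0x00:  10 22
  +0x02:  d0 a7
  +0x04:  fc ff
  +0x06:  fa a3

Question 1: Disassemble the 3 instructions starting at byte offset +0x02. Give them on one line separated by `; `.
plus x7, x5; jz #-4; bl #-6

[02] d0 a7 → 0xa7d0
  op=0xa7d0>>10=0x29 ⇒ plus (RR)
  rd: (w>>7)&0x7=0x7 → x7
  rs: (w>>4)&0x7=0x5 → x5
[04] fc ff → 0xfffc
  op=0xfffc>>10=0x3f ⇒ jz (J)
  imm: (w>>0)&0x3ff=0x3fc (s10→-4) → #-4
[06] fa a3 → 0xa3fa
  op=0xa3fa>>10=0x28 ⇒ bl (J)
  imm: (w>>0)&0x3ff=0x3fa (s10→-6) → #-6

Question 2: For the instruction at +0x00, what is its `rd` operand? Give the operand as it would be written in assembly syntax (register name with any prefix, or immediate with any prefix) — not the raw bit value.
x4

+0x00: 10 22 ⇒ word 0x2210 (little)
  top 6b → 0x8 → load [RR]
  [9:7] rd=4 = x4
  [6:4] rs=1 = x1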